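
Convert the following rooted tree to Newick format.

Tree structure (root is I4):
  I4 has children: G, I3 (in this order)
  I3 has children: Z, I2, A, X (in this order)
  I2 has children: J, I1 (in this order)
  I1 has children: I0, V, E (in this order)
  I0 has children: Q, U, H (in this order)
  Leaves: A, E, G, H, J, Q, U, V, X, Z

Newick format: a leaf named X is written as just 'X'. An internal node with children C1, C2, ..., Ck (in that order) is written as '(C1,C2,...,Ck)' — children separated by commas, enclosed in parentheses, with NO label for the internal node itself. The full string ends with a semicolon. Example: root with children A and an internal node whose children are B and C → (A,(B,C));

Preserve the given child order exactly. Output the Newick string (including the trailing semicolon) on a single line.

internal I4 with children ['G', 'I3']
  leaf 'G' → 'G'
  internal I3 with children ['Z', 'I2', 'A', 'X']
    leaf 'Z' → 'Z'
    internal I2 with children ['J', 'I1']
      leaf 'J' → 'J'
      internal I1 with children ['I0', 'V', 'E']
        internal I0 with children ['Q', 'U', 'H']
          leaf 'Q' → 'Q'
          leaf 'U' → 'U'
          leaf 'H' → 'H'
        → '(Q,U,H)'
        leaf 'V' → 'V'
        leaf 'E' → 'E'
      → '((Q,U,H),V,E)'
    → '(J,((Q,U,H),V,E))'
    leaf 'A' → 'A'
    leaf 'X' → 'X'
  → '(Z,(J,((Q,U,H),V,E)),A,X)'
→ '(G,(Z,(J,((Q,U,H),V,E)),A,X))'
Final: (G,(Z,(J,((Q,U,H),V,E)),A,X));

Answer: (G,(Z,(J,((Q,U,H),V,E)),A,X));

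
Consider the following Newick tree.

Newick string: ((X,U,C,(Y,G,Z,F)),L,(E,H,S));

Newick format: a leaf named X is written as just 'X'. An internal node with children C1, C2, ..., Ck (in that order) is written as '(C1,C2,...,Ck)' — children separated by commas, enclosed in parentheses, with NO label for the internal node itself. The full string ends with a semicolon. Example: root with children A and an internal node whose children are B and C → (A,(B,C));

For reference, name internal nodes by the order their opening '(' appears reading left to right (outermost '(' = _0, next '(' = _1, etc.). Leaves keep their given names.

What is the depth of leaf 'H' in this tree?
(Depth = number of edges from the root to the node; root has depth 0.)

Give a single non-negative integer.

Newick: ((X,U,C,(Y,G,Z,F)),L,(E,H,S));
Naming internals by '(' encounter order: outermost '(' = _0, next = _1, ...
Query node: H
Path from root: _0 -> _3 -> H
Depth of H: 2 (number of edges from root)

Answer: 2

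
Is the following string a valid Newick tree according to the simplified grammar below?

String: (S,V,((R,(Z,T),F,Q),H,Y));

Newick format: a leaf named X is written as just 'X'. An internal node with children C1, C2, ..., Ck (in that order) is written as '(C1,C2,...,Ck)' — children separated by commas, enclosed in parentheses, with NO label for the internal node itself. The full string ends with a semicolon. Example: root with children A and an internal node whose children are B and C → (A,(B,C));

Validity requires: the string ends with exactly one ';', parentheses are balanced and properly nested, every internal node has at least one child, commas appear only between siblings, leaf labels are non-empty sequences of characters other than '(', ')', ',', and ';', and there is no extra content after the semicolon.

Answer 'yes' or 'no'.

Answer: yes

Derivation:
Input: (S,V,((R,(Z,T),F,Q),H,Y));
Paren balance: 4 '(' vs 4 ')' OK
Ends with single ';': True
Full parse: OK
Valid: True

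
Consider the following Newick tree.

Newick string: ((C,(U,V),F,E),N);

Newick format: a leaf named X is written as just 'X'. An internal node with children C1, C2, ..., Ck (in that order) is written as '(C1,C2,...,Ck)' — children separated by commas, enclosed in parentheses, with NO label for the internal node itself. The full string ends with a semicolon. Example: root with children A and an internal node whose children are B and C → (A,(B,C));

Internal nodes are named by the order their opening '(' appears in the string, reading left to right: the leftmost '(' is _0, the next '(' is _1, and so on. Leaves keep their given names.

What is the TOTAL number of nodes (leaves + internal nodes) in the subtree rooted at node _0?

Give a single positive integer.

Newick: ((C,(U,V),F,E),N);
Locate _0: it is the '(' at position 0 (the 1st '(' reading left to right).
Query: subtree rooted at _0
_0: subtree_size = 1 + 8
  _1: subtree_size = 1 + 6
    C: subtree_size = 1 + 0
    _2: subtree_size = 1 + 2
      U: subtree_size = 1 + 0
      V: subtree_size = 1 + 0
    F: subtree_size = 1 + 0
    E: subtree_size = 1 + 0
  N: subtree_size = 1 + 0
Total subtree size of _0: 9

Answer: 9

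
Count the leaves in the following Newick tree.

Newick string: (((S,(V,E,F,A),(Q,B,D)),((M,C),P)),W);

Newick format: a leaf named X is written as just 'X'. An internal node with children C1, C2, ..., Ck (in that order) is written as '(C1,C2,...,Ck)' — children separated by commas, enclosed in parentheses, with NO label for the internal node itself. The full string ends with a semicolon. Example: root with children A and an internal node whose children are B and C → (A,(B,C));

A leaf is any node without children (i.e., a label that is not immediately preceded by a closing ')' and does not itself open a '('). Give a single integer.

Newick: (((S,(V,E,F,A),(Q,B,D)),((M,C),P)),W);
Scan left-to-right; a leaf is any maximal label run not followed by '(':
  pos 3: leaf 'S' → count = 1
  pos 6: leaf 'V' → count = 2
  pos 8: leaf 'E' → count = 3
  pos 10: leaf 'F' → count = 4
  pos 12: leaf 'A' → count = 5
  pos 16: leaf 'Q' → count = 6
  pos 18: leaf 'B' → count = 7
  pos 20: leaf 'D' → count = 8
  pos 26: leaf 'M' → count = 9
  pos 28: leaf 'C' → count = 10
  pos 31: leaf 'P' → count = 11
  pos 35: leaf 'W' → count = 12
Total leaves: 12

Answer: 12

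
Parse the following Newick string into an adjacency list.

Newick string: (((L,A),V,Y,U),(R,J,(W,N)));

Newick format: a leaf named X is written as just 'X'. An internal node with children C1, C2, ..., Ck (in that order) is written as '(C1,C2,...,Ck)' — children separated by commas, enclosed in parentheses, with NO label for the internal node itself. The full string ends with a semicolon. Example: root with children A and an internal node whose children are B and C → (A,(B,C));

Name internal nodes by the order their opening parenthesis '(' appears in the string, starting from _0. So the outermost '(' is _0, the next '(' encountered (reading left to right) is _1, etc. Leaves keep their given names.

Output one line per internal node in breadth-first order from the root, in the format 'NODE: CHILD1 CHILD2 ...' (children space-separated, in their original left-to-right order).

Input: (((L,A),V,Y,U),(R,J,(W,N)));
Scanning left-to-right, naming '(' by encounter order:
  pos 0: '(' -> open internal node _0 (depth 1)
  pos 1: '(' -> open internal node _1 (depth 2)
  pos 2: '(' -> open internal node _2 (depth 3)
  pos 6: ')' -> close internal node _2 (now at depth 2)
  pos 13: ')' -> close internal node _1 (now at depth 1)
  pos 15: '(' -> open internal node _3 (depth 2)
  pos 20: '(' -> open internal node _4 (depth 3)
  pos 24: ')' -> close internal node _4 (now at depth 2)
  pos 25: ')' -> close internal node _3 (now at depth 1)
  pos 26: ')' -> close internal node _0 (now at depth 0)
Total internal nodes: 5
BFS adjacency from root:
  _0: _1 _3
  _1: _2 V Y U
  _3: R J _4
  _2: L A
  _4: W N

Answer: _0: _1 _3
_1: _2 V Y U
_3: R J _4
_2: L A
_4: W N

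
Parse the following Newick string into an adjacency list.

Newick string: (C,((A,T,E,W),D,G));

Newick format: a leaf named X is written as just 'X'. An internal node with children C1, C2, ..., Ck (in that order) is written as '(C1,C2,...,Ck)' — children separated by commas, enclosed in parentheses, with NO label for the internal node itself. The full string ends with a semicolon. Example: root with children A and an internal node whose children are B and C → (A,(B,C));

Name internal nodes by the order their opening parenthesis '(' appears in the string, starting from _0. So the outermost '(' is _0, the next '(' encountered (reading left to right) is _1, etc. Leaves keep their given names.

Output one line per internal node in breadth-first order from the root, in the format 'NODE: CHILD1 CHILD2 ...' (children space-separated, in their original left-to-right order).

Input: (C,((A,T,E,W),D,G));
Scanning left-to-right, naming '(' by encounter order:
  pos 0: '(' -> open internal node _0 (depth 1)
  pos 3: '(' -> open internal node _1 (depth 2)
  pos 4: '(' -> open internal node _2 (depth 3)
  pos 12: ')' -> close internal node _2 (now at depth 2)
  pos 17: ')' -> close internal node _1 (now at depth 1)
  pos 18: ')' -> close internal node _0 (now at depth 0)
Total internal nodes: 3
BFS adjacency from root:
  _0: C _1
  _1: _2 D G
  _2: A T E W

Answer: _0: C _1
_1: _2 D G
_2: A T E W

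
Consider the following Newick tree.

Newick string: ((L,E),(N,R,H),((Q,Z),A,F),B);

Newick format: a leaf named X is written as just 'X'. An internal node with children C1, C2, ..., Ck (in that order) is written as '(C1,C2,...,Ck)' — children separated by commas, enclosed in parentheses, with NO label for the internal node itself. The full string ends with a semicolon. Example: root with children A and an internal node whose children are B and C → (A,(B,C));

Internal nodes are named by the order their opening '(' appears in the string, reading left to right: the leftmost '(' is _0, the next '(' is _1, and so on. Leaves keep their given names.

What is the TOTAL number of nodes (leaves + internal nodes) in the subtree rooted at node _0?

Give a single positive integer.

Newick: ((L,E),(N,R,H),((Q,Z),A,F),B);
Locate _0: it is the '(' at position 0 (the 1st '(' reading left to right).
Query: subtree rooted at _0
_0: subtree_size = 1 + 14
  _1: subtree_size = 1 + 2
    L: subtree_size = 1 + 0
    E: subtree_size = 1 + 0
  _2: subtree_size = 1 + 3
    N: subtree_size = 1 + 0
    R: subtree_size = 1 + 0
    H: subtree_size = 1 + 0
  _3: subtree_size = 1 + 5
    _4: subtree_size = 1 + 2
      Q: subtree_size = 1 + 0
      Z: subtree_size = 1 + 0
    A: subtree_size = 1 + 0
    F: subtree_size = 1 + 0
  B: subtree_size = 1 + 0
Total subtree size of _0: 15

Answer: 15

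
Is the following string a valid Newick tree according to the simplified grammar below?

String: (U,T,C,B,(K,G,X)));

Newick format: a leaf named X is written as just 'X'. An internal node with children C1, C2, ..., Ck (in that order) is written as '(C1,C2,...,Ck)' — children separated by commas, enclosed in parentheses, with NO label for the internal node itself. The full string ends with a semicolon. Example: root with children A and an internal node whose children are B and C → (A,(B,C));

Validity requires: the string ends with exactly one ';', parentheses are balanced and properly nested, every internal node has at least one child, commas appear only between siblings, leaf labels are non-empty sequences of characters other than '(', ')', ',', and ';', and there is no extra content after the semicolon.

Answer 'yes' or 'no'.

Input: (U,T,C,B,(K,G,X)));
Paren balance: 2 '(' vs 3 ')' MISMATCH
Ends with single ';': True
Full parse: FAILS (extra content after tree at pos 17)
Valid: False

Answer: no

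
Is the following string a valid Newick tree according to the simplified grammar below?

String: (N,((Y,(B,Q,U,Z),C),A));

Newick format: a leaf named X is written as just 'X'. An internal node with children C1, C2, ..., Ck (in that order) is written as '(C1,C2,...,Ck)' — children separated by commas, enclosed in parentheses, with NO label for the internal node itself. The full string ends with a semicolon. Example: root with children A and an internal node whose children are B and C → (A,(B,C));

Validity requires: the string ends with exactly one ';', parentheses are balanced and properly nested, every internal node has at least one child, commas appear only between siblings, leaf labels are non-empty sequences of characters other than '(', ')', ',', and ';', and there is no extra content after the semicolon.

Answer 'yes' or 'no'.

Input: (N,((Y,(B,Q,U,Z),C),A));
Paren balance: 4 '(' vs 4 ')' OK
Ends with single ';': True
Full parse: OK
Valid: True

Answer: yes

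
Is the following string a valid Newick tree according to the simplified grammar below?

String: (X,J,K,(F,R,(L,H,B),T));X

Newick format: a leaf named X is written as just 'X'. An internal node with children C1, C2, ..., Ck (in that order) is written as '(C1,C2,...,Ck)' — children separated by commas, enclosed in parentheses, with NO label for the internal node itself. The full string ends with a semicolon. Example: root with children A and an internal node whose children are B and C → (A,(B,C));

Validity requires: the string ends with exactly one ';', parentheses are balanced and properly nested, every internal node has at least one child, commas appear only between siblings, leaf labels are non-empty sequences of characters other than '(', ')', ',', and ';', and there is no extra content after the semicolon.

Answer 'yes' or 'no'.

Input: (X,J,K,(F,R,(L,H,B),T));X
Paren balance: 3 '(' vs 3 ')' OK
Ends with single ';': False
Full parse: FAILS (must end with ;)
Valid: False

Answer: no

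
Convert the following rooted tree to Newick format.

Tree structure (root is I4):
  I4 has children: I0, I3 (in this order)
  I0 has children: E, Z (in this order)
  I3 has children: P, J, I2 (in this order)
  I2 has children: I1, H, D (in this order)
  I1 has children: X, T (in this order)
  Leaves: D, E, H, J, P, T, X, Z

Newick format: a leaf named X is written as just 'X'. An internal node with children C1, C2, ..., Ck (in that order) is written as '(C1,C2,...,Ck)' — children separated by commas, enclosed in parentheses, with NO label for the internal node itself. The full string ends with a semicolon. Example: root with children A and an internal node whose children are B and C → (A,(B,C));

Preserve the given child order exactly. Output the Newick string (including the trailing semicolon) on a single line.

internal I4 with children ['I0', 'I3']
  internal I0 with children ['E', 'Z']
    leaf 'E' → 'E'
    leaf 'Z' → 'Z'
  → '(E,Z)'
  internal I3 with children ['P', 'J', 'I2']
    leaf 'P' → 'P'
    leaf 'J' → 'J'
    internal I2 with children ['I1', 'H', 'D']
      internal I1 with children ['X', 'T']
        leaf 'X' → 'X'
        leaf 'T' → 'T'
      → '(X,T)'
      leaf 'H' → 'H'
      leaf 'D' → 'D'
    → '((X,T),H,D)'
  → '(P,J,((X,T),H,D))'
→ '((E,Z),(P,J,((X,T),H,D)))'
Final: ((E,Z),(P,J,((X,T),H,D)));

Answer: ((E,Z),(P,J,((X,T),H,D)));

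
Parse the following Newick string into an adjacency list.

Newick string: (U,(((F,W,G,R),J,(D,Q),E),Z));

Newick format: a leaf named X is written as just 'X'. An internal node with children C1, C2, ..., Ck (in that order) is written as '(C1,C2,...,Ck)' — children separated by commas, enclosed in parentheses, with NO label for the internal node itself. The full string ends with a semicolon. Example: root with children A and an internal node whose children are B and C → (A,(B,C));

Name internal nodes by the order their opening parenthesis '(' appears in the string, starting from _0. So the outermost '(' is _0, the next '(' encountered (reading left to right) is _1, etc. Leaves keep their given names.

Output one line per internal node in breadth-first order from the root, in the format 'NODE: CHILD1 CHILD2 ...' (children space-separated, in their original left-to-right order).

Input: (U,(((F,W,G,R),J,(D,Q),E),Z));
Scanning left-to-right, naming '(' by encounter order:
  pos 0: '(' -> open internal node _0 (depth 1)
  pos 3: '(' -> open internal node _1 (depth 2)
  pos 4: '(' -> open internal node _2 (depth 3)
  pos 5: '(' -> open internal node _3 (depth 4)
  pos 13: ')' -> close internal node _3 (now at depth 3)
  pos 17: '(' -> open internal node _4 (depth 4)
  pos 21: ')' -> close internal node _4 (now at depth 3)
  pos 24: ')' -> close internal node _2 (now at depth 2)
  pos 27: ')' -> close internal node _1 (now at depth 1)
  pos 28: ')' -> close internal node _0 (now at depth 0)
Total internal nodes: 5
BFS adjacency from root:
  _0: U _1
  _1: _2 Z
  _2: _3 J _4 E
  _3: F W G R
  _4: D Q

Answer: _0: U _1
_1: _2 Z
_2: _3 J _4 E
_3: F W G R
_4: D Q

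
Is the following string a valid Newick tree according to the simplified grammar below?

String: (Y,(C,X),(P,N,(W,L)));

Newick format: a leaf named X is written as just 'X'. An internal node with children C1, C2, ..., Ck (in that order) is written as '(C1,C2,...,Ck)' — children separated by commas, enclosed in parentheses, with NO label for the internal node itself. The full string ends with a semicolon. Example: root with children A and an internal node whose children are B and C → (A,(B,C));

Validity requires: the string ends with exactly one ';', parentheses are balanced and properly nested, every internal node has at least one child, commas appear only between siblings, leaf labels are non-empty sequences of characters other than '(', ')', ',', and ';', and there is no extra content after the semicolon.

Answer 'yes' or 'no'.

Answer: yes

Derivation:
Input: (Y,(C,X),(P,N,(W,L)));
Paren balance: 4 '(' vs 4 ')' OK
Ends with single ';': True
Full parse: OK
Valid: True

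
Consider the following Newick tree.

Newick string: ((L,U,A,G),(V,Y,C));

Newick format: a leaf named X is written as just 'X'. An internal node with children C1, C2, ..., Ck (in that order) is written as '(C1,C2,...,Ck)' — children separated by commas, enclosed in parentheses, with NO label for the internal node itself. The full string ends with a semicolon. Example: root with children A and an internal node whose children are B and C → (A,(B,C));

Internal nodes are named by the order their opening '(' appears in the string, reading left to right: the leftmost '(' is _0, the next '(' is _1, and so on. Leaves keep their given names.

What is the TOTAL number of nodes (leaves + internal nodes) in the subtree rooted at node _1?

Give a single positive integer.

Newick: ((L,U,A,G),(V,Y,C));
Locate _1: it is the '(' at position 1 (the 2nd '(' reading left to right).
Query: subtree rooted at _1
_1: subtree_size = 1 + 4
  L: subtree_size = 1 + 0
  U: subtree_size = 1 + 0
  A: subtree_size = 1 + 0
  G: subtree_size = 1 + 0
Total subtree size of _1: 5

Answer: 5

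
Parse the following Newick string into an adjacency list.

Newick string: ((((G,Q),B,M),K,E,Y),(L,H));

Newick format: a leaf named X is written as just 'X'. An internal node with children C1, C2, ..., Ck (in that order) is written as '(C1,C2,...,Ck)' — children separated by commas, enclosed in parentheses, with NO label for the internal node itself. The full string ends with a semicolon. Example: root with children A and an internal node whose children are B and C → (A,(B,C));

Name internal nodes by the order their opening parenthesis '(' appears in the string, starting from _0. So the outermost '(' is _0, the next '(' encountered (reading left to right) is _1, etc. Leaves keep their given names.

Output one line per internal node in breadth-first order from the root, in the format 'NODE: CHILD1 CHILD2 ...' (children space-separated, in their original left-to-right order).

Input: ((((G,Q),B,M),K,E,Y),(L,H));
Scanning left-to-right, naming '(' by encounter order:
  pos 0: '(' -> open internal node _0 (depth 1)
  pos 1: '(' -> open internal node _1 (depth 2)
  pos 2: '(' -> open internal node _2 (depth 3)
  pos 3: '(' -> open internal node _3 (depth 4)
  pos 7: ')' -> close internal node _3 (now at depth 3)
  pos 12: ')' -> close internal node _2 (now at depth 2)
  pos 19: ')' -> close internal node _1 (now at depth 1)
  pos 21: '(' -> open internal node _4 (depth 2)
  pos 25: ')' -> close internal node _4 (now at depth 1)
  pos 26: ')' -> close internal node _0 (now at depth 0)
Total internal nodes: 5
BFS adjacency from root:
  _0: _1 _4
  _1: _2 K E Y
  _4: L H
  _2: _3 B M
  _3: G Q

Answer: _0: _1 _4
_1: _2 K E Y
_4: L H
_2: _3 B M
_3: G Q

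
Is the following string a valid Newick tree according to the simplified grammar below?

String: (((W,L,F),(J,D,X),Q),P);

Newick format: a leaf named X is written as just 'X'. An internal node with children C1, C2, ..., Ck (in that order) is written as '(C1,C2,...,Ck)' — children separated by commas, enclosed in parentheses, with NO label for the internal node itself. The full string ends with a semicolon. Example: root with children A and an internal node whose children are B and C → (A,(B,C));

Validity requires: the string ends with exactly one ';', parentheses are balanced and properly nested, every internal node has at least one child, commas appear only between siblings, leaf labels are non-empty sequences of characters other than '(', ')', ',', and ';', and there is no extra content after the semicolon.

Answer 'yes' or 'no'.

Input: (((W,L,F),(J,D,X),Q),P);
Paren balance: 4 '(' vs 4 ')' OK
Ends with single ';': True
Full parse: OK
Valid: True

Answer: yes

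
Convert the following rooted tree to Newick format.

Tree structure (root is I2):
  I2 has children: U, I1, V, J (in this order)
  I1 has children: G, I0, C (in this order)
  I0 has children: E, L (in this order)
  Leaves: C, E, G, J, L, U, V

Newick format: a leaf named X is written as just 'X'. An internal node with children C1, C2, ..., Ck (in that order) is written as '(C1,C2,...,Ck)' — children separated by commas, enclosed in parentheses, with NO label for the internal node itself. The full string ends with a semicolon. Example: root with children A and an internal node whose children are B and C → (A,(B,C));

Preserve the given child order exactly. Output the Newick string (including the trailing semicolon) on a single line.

Answer: (U,(G,(E,L),C),V,J);

Derivation:
internal I2 with children ['U', 'I1', 'V', 'J']
  leaf 'U' → 'U'
  internal I1 with children ['G', 'I0', 'C']
    leaf 'G' → 'G'
    internal I0 with children ['E', 'L']
      leaf 'E' → 'E'
      leaf 'L' → 'L'
    → '(E,L)'
    leaf 'C' → 'C'
  → '(G,(E,L),C)'
  leaf 'V' → 'V'
  leaf 'J' → 'J'
→ '(U,(G,(E,L),C),V,J)'
Final: (U,(G,(E,L),C),V,J);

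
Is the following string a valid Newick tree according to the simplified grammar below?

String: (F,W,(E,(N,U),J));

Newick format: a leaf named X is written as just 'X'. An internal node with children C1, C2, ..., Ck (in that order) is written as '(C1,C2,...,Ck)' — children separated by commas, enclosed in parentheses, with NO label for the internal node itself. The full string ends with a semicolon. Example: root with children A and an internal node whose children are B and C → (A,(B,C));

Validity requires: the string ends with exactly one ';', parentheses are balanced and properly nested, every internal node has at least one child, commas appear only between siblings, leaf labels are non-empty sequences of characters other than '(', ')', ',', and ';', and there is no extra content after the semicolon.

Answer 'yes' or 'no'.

Input: (F,W,(E,(N,U),J));
Paren balance: 3 '(' vs 3 ')' OK
Ends with single ';': True
Full parse: OK
Valid: True

Answer: yes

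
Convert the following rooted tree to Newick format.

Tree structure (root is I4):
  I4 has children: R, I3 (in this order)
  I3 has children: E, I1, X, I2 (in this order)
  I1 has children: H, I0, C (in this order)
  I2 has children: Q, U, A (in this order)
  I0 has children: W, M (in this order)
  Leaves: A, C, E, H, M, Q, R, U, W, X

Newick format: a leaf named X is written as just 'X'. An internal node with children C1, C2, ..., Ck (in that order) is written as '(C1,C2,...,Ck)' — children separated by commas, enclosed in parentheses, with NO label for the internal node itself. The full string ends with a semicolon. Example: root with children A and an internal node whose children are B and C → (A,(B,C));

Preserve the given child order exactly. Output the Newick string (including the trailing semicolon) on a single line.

Answer: (R,(E,(H,(W,M),C),X,(Q,U,A)));

Derivation:
internal I4 with children ['R', 'I3']
  leaf 'R' → 'R'
  internal I3 with children ['E', 'I1', 'X', 'I2']
    leaf 'E' → 'E'
    internal I1 with children ['H', 'I0', 'C']
      leaf 'H' → 'H'
      internal I0 with children ['W', 'M']
        leaf 'W' → 'W'
        leaf 'M' → 'M'
      → '(W,M)'
      leaf 'C' → 'C'
    → '(H,(W,M),C)'
    leaf 'X' → 'X'
    internal I2 with children ['Q', 'U', 'A']
      leaf 'Q' → 'Q'
      leaf 'U' → 'U'
      leaf 'A' → 'A'
    → '(Q,U,A)'
  → '(E,(H,(W,M),C),X,(Q,U,A))'
→ '(R,(E,(H,(W,M),C),X,(Q,U,A)))'
Final: (R,(E,(H,(W,M),C),X,(Q,U,A)));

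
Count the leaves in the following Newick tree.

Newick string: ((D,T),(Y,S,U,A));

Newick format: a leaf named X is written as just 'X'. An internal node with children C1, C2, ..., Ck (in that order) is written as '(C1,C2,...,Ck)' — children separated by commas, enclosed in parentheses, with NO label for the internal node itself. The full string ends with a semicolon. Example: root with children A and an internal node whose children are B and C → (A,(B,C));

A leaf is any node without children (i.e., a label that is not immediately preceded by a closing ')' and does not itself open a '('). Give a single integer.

Answer: 6

Derivation:
Newick: ((D,T),(Y,S,U,A));
Scan left-to-right; a leaf is any maximal label run not followed by '(':
  pos 2: leaf 'D' → count = 1
  pos 4: leaf 'T' → count = 2
  pos 8: leaf 'Y' → count = 3
  pos 10: leaf 'S' → count = 4
  pos 12: leaf 'U' → count = 5
  pos 14: leaf 'A' → count = 6
Total leaves: 6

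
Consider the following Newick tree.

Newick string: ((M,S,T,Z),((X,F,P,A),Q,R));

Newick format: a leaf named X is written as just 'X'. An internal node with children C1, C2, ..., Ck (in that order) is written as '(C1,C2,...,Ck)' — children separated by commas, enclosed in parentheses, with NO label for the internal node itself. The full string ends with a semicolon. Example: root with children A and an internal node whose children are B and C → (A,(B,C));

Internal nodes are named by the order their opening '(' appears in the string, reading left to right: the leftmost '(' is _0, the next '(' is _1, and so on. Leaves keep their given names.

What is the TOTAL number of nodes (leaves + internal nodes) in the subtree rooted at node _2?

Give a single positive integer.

Newick: ((M,S,T,Z),((X,F,P,A),Q,R));
Locate _2: it is the '(' at position 11 (the 3rd '(' reading left to right).
Query: subtree rooted at _2
_2: subtree_size = 1 + 7
  _3: subtree_size = 1 + 4
    X: subtree_size = 1 + 0
    F: subtree_size = 1 + 0
    P: subtree_size = 1 + 0
    A: subtree_size = 1 + 0
  Q: subtree_size = 1 + 0
  R: subtree_size = 1 + 0
Total subtree size of _2: 8

Answer: 8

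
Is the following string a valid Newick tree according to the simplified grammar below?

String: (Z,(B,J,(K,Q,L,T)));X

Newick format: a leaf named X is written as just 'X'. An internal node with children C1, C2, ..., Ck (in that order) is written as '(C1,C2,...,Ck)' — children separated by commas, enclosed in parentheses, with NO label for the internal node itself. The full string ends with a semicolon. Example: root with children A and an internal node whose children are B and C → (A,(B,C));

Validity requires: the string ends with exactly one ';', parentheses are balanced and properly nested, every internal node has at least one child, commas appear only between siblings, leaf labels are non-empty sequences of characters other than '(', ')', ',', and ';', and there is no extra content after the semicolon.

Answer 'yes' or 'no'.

Input: (Z,(B,J,(K,Q,L,T)));X
Paren balance: 3 '(' vs 3 ')' OK
Ends with single ';': False
Full parse: FAILS (must end with ;)
Valid: False

Answer: no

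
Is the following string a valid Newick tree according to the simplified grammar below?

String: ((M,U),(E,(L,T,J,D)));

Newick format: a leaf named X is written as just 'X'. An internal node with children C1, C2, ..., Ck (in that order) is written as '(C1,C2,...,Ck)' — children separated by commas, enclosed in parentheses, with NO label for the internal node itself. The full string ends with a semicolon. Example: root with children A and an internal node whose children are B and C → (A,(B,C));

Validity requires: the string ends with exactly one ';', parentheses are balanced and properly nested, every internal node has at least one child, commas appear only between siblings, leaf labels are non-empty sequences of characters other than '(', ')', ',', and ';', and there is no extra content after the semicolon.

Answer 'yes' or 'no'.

Input: ((M,U),(E,(L,T,J,D)));
Paren balance: 4 '(' vs 4 ')' OK
Ends with single ';': True
Full parse: OK
Valid: True

Answer: yes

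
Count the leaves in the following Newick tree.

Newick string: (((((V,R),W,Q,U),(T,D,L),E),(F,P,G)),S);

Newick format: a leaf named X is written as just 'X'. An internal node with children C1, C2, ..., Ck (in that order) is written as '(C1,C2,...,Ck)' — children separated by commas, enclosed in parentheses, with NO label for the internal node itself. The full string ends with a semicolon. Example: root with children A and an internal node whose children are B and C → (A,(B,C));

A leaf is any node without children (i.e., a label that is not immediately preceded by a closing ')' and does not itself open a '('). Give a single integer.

Newick: (((((V,R),W,Q,U),(T,D,L),E),(F,P,G)),S);
Scan left-to-right; a leaf is any maximal label run not followed by '(':
  pos 5: leaf 'V' → count = 1
  pos 7: leaf 'R' → count = 2
  pos 10: leaf 'W' → count = 3
  pos 12: leaf 'Q' → count = 4
  pos 14: leaf 'U' → count = 5
  pos 18: leaf 'T' → count = 6
  pos 20: leaf 'D' → count = 7
  pos 22: leaf 'L' → count = 8
  pos 25: leaf 'E' → count = 9
  pos 29: leaf 'F' → count = 10
  pos 31: leaf 'P' → count = 11
  pos 33: leaf 'G' → count = 12
  pos 37: leaf 'S' → count = 13
Total leaves: 13

Answer: 13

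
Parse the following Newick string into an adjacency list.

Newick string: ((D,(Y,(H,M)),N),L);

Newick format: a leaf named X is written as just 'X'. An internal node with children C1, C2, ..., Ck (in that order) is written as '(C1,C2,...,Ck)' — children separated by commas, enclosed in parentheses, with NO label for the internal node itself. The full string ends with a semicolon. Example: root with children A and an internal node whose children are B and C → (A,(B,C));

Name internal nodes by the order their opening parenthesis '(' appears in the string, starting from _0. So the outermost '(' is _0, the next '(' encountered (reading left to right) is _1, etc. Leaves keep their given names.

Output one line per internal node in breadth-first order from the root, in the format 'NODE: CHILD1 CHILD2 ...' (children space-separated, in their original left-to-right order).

Input: ((D,(Y,(H,M)),N),L);
Scanning left-to-right, naming '(' by encounter order:
  pos 0: '(' -> open internal node _0 (depth 1)
  pos 1: '(' -> open internal node _1 (depth 2)
  pos 4: '(' -> open internal node _2 (depth 3)
  pos 7: '(' -> open internal node _3 (depth 4)
  pos 11: ')' -> close internal node _3 (now at depth 3)
  pos 12: ')' -> close internal node _2 (now at depth 2)
  pos 15: ')' -> close internal node _1 (now at depth 1)
  pos 18: ')' -> close internal node _0 (now at depth 0)
Total internal nodes: 4
BFS adjacency from root:
  _0: _1 L
  _1: D _2 N
  _2: Y _3
  _3: H M

Answer: _0: _1 L
_1: D _2 N
_2: Y _3
_3: H M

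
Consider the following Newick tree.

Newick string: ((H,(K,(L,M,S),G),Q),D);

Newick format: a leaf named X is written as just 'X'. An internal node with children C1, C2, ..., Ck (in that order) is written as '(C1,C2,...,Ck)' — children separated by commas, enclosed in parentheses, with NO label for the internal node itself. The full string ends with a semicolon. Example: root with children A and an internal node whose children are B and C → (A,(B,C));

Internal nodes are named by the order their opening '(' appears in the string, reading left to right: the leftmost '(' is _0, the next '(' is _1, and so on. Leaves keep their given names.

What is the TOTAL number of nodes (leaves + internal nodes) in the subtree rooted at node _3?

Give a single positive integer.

Newick: ((H,(K,(L,M,S),G),Q),D);
Locate _3: it is the '(' at position 7 (the 4th '(' reading left to right).
Query: subtree rooted at _3
_3: subtree_size = 1 + 3
  L: subtree_size = 1 + 0
  M: subtree_size = 1 + 0
  S: subtree_size = 1 + 0
Total subtree size of _3: 4

Answer: 4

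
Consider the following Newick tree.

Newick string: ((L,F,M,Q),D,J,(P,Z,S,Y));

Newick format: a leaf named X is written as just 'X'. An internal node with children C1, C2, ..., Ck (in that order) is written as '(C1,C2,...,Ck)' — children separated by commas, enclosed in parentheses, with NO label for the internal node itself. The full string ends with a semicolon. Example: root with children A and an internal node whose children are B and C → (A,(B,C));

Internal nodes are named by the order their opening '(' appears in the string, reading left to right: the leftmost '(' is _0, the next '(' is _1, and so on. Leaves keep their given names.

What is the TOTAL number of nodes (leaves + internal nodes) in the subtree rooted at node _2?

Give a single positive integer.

Answer: 5

Derivation:
Newick: ((L,F,M,Q),D,J,(P,Z,S,Y));
Locate _2: it is the '(' at position 15 (the 3rd '(' reading left to right).
Query: subtree rooted at _2
_2: subtree_size = 1 + 4
  P: subtree_size = 1 + 0
  Z: subtree_size = 1 + 0
  S: subtree_size = 1 + 0
  Y: subtree_size = 1 + 0
Total subtree size of _2: 5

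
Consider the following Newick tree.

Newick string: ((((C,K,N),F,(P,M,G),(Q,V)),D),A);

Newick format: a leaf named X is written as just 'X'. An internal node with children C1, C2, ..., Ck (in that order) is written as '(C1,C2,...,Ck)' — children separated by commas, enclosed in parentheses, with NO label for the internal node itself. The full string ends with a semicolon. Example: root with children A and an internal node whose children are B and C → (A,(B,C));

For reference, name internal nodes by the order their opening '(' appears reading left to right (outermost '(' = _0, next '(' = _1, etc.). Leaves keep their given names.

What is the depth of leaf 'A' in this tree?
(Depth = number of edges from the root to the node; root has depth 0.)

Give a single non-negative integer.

Newick: ((((C,K,N),F,(P,M,G),(Q,V)),D),A);
Naming internals by '(' encounter order: outermost '(' = _0, next = _1, ...
Query node: A
Path from root: _0 -> A
Depth of A: 1 (number of edges from root)

Answer: 1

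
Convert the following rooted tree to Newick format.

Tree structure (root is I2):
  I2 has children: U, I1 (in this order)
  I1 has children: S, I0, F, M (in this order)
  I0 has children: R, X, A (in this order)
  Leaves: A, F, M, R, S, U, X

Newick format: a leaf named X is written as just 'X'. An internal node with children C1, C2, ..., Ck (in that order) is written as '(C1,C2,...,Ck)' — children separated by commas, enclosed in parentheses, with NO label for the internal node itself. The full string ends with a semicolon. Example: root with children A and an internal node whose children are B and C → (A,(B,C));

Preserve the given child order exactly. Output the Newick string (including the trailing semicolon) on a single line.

Answer: (U,(S,(R,X,A),F,M));

Derivation:
internal I2 with children ['U', 'I1']
  leaf 'U' → 'U'
  internal I1 with children ['S', 'I0', 'F', 'M']
    leaf 'S' → 'S'
    internal I0 with children ['R', 'X', 'A']
      leaf 'R' → 'R'
      leaf 'X' → 'X'
      leaf 'A' → 'A'
    → '(R,X,A)'
    leaf 'F' → 'F'
    leaf 'M' → 'M'
  → '(S,(R,X,A),F,M)'
→ '(U,(S,(R,X,A),F,M))'
Final: (U,(S,(R,X,A),F,M));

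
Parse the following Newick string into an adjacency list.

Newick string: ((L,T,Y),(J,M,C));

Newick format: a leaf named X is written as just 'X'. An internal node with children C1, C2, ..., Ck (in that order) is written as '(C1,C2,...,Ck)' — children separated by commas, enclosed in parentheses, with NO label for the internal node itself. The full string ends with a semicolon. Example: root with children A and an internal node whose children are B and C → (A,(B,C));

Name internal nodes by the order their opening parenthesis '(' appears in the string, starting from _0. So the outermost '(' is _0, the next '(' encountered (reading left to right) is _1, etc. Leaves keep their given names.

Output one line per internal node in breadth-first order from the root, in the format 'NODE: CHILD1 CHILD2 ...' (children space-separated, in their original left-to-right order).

Answer: _0: _1 _2
_1: L T Y
_2: J M C

Derivation:
Input: ((L,T,Y),(J,M,C));
Scanning left-to-right, naming '(' by encounter order:
  pos 0: '(' -> open internal node _0 (depth 1)
  pos 1: '(' -> open internal node _1 (depth 2)
  pos 7: ')' -> close internal node _1 (now at depth 1)
  pos 9: '(' -> open internal node _2 (depth 2)
  pos 15: ')' -> close internal node _2 (now at depth 1)
  pos 16: ')' -> close internal node _0 (now at depth 0)
Total internal nodes: 3
BFS adjacency from root:
  _0: _1 _2
  _1: L T Y
  _2: J M C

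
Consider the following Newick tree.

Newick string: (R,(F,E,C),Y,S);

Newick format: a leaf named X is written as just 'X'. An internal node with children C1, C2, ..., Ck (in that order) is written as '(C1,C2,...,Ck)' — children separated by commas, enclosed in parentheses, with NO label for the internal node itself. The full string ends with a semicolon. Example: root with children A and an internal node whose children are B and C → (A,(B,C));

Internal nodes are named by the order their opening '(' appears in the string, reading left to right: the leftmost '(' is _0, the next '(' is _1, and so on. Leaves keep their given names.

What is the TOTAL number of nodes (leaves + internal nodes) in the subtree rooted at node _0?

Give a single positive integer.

Answer: 8

Derivation:
Newick: (R,(F,E,C),Y,S);
Locate _0: it is the '(' at position 0 (the 1st '(' reading left to right).
Query: subtree rooted at _0
_0: subtree_size = 1 + 7
  R: subtree_size = 1 + 0
  _1: subtree_size = 1 + 3
    F: subtree_size = 1 + 0
    E: subtree_size = 1 + 0
    C: subtree_size = 1 + 0
  Y: subtree_size = 1 + 0
  S: subtree_size = 1 + 0
Total subtree size of _0: 8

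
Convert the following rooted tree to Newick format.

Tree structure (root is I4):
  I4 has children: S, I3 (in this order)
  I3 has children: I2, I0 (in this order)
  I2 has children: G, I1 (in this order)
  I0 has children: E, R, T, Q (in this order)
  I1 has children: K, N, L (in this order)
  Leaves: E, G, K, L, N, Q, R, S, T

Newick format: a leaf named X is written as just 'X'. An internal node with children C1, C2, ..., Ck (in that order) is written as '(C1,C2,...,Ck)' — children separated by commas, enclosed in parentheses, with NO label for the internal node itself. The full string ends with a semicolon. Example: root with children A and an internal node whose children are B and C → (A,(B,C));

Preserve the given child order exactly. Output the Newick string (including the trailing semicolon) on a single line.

Answer: (S,((G,(K,N,L)),(E,R,T,Q)));

Derivation:
internal I4 with children ['S', 'I3']
  leaf 'S' → 'S'
  internal I3 with children ['I2', 'I0']
    internal I2 with children ['G', 'I1']
      leaf 'G' → 'G'
      internal I1 with children ['K', 'N', 'L']
        leaf 'K' → 'K'
        leaf 'N' → 'N'
        leaf 'L' → 'L'
      → '(K,N,L)'
    → '(G,(K,N,L))'
    internal I0 with children ['E', 'R', 'T', 'Q']
      leaf 'E' → 'E'
      leaf 'R' → 'R'
      leaf 'T' → 'T'
      leaf 'Q' → 'Q'
    → '(E,R,T,Q)'
  → '((G,(K,N,L)),(E,R,T,Q))'
→ '(S,((G,(K,N,L)),(E,R,T,Q)))'
Final: (S,((G,(K,N,L)),(E,R,T,Q)));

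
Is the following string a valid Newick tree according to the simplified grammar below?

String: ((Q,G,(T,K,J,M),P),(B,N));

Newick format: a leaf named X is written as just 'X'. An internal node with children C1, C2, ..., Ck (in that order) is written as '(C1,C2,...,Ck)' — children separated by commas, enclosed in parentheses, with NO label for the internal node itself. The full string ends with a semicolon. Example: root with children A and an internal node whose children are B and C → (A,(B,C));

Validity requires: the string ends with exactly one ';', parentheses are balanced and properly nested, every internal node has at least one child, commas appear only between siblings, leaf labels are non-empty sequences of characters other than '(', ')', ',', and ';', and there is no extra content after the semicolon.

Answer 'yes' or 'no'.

Input: ((Q,G,(T,K,J,M),P),(B,N));
Paren balance: 4 '(' vs 4 ')' OK
Ends with single ';': True
Full parse: OK
Valid: True

Answer: yes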